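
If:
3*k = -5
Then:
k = -5/3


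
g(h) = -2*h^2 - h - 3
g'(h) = -4*h - 1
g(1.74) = -10.80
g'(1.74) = -7.96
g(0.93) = -5.66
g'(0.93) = -4.72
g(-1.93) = -8.52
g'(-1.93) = 6.72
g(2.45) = -17.46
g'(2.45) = -10.80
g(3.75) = -34.88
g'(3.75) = -16.00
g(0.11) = -3.13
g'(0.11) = -1.44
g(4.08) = -40.37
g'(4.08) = -17.32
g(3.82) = -36.00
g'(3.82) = -16.28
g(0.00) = -3.00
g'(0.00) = -1.00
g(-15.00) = -438.00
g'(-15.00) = 59.00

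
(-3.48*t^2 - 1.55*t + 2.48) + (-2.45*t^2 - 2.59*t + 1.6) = -5.93*t^2 - 4.14*t + 4.08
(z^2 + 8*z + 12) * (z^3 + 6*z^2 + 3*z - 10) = z^5 + 14*z^4 + 63*z^3 + 86*z^2 - 44*z - 120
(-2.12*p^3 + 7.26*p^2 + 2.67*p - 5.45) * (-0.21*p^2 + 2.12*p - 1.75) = 0.4452*p^5 - 6.019*p^4 + 18.5405*p^3 - 5.9001*p^2 - 16.2265*p + 9.5375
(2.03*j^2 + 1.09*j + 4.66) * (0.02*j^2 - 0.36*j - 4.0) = 0.0406*j^4 - 0.709*j^3 - 8.4192*j^2 - 6.0376*j - 18.64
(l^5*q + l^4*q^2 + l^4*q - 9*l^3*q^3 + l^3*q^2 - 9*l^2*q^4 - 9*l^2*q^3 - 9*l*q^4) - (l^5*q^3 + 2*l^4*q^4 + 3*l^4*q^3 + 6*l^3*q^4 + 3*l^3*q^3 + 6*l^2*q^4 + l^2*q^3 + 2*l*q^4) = -l^5*q^3 + l^5*q - 2*l^4*q^4 - 3*l^4*q^3 + l^4*q^2 + l^4*q - 6*l^3*q^4 - 12*l^3*q^3 + l^3*q^2 - 15*l^2*q^4 - 10*l^2*q^3 - 11*l*q^4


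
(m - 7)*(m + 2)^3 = m^4 - m^3 - 30*m^2 - 76*m - 56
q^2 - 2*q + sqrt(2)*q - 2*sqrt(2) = (q - 2)*(q + sqrt(2))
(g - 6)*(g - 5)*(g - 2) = g^3 - 13*g^2 + 52*g - 60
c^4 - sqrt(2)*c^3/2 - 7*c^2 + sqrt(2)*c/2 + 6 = (c - 1)*(c + 1)*(c - 2*sqrt(2))*(c + 3*sqrt(2)/2)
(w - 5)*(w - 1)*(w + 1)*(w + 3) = w^4 - 2*w^3 - 16*w^2 + 2*w + 15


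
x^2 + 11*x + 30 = (x + 5)*(x + 6)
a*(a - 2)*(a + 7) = a^3 + 5*a^2 - 14*a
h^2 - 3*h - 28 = (h - 7)*(h + 4)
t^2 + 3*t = t*(t + 3)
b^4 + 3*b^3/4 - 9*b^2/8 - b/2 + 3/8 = (b - 3/4)*(b - 1/2)*(b + 1)^2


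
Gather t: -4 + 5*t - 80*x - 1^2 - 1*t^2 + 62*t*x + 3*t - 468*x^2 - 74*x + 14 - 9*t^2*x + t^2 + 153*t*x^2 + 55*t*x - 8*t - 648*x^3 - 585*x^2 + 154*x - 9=-9*t^2*x + t*(153*x^2 + 117*x) - 648*x^3 - 1053*x^2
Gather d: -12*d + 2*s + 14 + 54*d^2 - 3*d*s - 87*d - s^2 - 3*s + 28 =54*d^2 + d*(-3*s - 99) - s^2 - s + 42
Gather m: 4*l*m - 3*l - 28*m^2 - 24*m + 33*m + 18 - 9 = -3*l - 28*m^2 + m*(4*l + 9) + 9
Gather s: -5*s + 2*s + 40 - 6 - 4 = 30 - 3*s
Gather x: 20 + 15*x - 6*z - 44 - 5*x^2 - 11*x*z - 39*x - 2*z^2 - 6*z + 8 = -5*x^2 + x*(-11*z - 24) - 2*z^2 - 12*z - 16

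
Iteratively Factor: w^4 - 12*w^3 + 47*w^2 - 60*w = (w - 4)*(w^3 - 8*w^2 + 15*w) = (w - 4)*(w - 3)*(w^2 - 5*w) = w*(w - 4)*(w - 3)*(w - 5)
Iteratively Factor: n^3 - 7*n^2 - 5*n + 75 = (n - 5)*(n^2 - 2*n - 15) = (n - 5)^2*(n + 3)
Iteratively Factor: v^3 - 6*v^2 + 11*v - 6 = (v - 3)*(v^2 - 3*v + 2) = (v - 3)*(v - 1)*(v - 2)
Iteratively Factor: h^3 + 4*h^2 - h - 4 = (h + 4)*(h^2 - 1) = (h + 1)*(h + 4)*(h - 1)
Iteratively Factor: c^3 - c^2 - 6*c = (c)*(c^2 - c - 6) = c*(c + 2)*(c - 3)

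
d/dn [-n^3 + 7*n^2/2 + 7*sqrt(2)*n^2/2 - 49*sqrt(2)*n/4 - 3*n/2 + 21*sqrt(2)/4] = -3*n^2 + 7*n + 7*sqrt(2)*n - 49*sqrt(2)/4 - 3/2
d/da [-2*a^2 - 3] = -4*a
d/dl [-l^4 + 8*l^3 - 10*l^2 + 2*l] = -4*l^3 + 24*l^2 - 20*l + 2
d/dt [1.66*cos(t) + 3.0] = -1.66*sin(t)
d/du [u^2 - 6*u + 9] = 2*u - 6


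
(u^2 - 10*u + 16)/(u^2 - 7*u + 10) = (u - 8)/(u - 5)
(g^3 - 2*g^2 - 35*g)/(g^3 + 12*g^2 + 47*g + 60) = g*(g - 7)/(g^2 + 7*g + 12)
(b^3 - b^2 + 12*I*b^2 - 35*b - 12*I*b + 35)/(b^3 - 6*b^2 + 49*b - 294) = (b^2 + b*(-1 + 5*I) - 5*I)/(b^2 - b*(6 + 7*I) + 42*I)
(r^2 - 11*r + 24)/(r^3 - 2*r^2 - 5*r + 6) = (r - 8)/(r^2 + r - 2)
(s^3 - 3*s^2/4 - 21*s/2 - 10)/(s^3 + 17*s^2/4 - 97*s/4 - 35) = (s + 2)/(s + 7)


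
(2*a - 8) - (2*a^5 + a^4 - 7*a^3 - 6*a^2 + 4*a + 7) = -2*a^5 - a^4 + 7*a^3 + 6*a^2 - 2*a - 15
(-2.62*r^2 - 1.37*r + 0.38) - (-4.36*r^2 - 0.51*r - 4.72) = 1.74*r^2 - 0.86*r + 5.1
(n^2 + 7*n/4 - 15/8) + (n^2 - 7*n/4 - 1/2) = 2*n^2 - 19/8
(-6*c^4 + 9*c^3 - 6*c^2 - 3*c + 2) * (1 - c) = 6*c^5 - 15*c^4 + 15*c^3 - 3*c^2 - 5*c + 2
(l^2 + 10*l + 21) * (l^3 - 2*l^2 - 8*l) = l^5 + 8*l^4 - 7*l^3 - 122*l^2 - 168*l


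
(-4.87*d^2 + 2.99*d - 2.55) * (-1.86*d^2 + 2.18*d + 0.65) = 9.0582*d^4 - 16.178*d^3 + 8.0957*d^2 - 3.6155*d - 1.6575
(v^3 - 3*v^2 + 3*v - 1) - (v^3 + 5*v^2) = -8*v^2 + 3*v - 1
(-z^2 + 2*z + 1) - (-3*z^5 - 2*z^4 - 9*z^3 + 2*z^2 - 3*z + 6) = 3*z^5 + 2*z^4 + 9*z^3 - 3*z^2 + 5*z - 5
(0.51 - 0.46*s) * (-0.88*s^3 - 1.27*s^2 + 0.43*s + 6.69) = 0.4048*s^4 + 0.1354*s^3 - 0.8455*s^2 - 2.8581*s + 3.4119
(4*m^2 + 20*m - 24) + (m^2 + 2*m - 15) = 5*m^2 + 22*m - 39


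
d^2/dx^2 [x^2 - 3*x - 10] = 2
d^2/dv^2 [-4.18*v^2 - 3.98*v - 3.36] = -8.36000000000000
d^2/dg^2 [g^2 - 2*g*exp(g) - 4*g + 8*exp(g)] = -2*g*exp(g) + 4*exp(g) + 2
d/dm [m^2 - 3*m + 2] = 2*m - 3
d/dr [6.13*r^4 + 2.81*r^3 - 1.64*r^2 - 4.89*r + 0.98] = 24.52*r^3 + 8.43*r^2 - 3.28*r - 4.89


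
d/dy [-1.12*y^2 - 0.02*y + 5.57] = -2.24*y - 0.02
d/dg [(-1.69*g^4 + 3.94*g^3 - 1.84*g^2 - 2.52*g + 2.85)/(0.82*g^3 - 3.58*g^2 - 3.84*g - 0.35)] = (-1.3858*g^6 + 12.1004*g^5 + 6.87239999999999*g^4 - 23.7604*g^3 - 13.104*g^2 + 21.694*g + 11.826)/(0.6724*g^6 - 5.8712*g^5 + 6.5188*g^4 + 26.9204*g^3 + 17.2516*g^2 + 2.688*g + 0.1225)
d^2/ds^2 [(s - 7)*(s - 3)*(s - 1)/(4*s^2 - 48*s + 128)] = (11*s^3 - 159*s^2 + 852*s - 1712)/(2*(s^6 - 36*s^5 + 528*s^4 - 4032*s^3 + 16896*s^2 - 36864*s + 32768))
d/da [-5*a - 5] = -5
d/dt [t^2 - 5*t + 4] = 2*t - 5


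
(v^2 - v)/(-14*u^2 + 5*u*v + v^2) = v*(v - 1)/(-14*u^2 + 5*u*v + v^2)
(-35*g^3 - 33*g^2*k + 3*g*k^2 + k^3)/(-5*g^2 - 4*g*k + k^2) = 7*g + k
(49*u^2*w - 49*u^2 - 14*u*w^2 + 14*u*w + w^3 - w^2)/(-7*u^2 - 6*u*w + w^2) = (-7*u*w + 7*u + w^2 - w)/(u + w)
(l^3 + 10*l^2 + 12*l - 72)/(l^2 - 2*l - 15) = (-l^3 - 10*l^2 - 12*l + 72)/(-l^2 + 2*l + 15)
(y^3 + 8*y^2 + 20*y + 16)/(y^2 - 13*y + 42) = (y^3 + 8*y^2 + 20*y + 16)/(y^2 - 13*y + 42)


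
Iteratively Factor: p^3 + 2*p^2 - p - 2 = (p - 1)*(p^2 + 3*p + 2) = (p - 1)*(p + 1)*(p + 2)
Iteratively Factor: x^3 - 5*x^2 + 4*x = (x - 1)*(x^2 - 4*x) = (x - 4)*(x - 1)*(x)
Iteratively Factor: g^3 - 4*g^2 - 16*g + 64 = (g + 4)*(g^2 - 8*g + 16) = (g - 4)*(g + 4)*(g - 4)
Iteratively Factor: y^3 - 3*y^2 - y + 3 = (y + 1)*(y^2 - 4*y + 3) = (y - 3)*(y + 1)*(y - 1)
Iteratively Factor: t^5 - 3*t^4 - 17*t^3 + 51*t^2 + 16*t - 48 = (t - 1)*(t^4 - 2*t^3 - 19*t^2 + 32*t + 48) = (t - 4)*(t - 1)*(t^3 + 2*t^2 - 11*t - 12) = (t - 4)*(t - 1)*(t + 4)*(t^2 - 2*t - 3) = (t - 4)*(t - 1)*(t + 1)*(t + 4)*(t - 3)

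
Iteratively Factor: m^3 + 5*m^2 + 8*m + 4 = (m + 1)*(m^2 + 4*m + 4) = (m + 1)*(m + 2)*(m + 2)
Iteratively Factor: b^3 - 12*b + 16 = (b - 2)*(b^2 + 2*b - 8) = (b - 2)^2*(b + 4)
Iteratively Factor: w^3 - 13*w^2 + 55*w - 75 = (w - 5)*(w^2 - 8*w + 15) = (w - 5)^2*(w - 3)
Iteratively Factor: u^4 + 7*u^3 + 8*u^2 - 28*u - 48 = (u + 3)*(u^3 + 4*u^2 - 4*u - 16) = (u - 2)*(u + 3)*(u^2 + 6*u + 8) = (u - 2)*(u + 2)*(u + 3)*(u + 4)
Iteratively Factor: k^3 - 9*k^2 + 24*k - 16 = (k - 1)*(k^2 - 8*k + 16) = (k - 4)*(k - 1)*(k - 4)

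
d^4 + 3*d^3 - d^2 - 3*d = d*(d - 1)*(d + 1)*(d + 3)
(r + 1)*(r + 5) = r^2 + 6*r + 5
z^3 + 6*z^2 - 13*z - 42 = (z - 3)*(z + 2)*(z + 7)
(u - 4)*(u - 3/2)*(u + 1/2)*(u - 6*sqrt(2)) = u^4 - 6*sqrt(2)*u^3 - 5*u^3 + 13*u^2/4 + 30*sqrt(2)*u^2 - 39*sqrt(2)*u/2 + 3*u - 18*sqrt(2)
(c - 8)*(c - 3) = c^2 - 11*c + 24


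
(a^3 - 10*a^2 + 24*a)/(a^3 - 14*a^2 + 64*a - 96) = a/(a - 4)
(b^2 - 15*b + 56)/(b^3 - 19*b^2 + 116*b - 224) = 1/(b - 4)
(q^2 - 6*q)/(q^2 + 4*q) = (q - 6)/(q + 4)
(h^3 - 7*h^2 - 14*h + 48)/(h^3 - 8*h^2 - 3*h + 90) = (h^2 - 10*h + 16)/(h^2 - 11*h + 30)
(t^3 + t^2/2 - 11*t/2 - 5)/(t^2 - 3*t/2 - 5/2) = t + 2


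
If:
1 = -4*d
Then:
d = -1/4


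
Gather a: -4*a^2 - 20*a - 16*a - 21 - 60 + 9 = -4*a^2 - 36*a - 72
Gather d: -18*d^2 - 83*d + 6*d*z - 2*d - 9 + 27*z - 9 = -18*d^2 + d*(6*z - 85) + 27*z - 18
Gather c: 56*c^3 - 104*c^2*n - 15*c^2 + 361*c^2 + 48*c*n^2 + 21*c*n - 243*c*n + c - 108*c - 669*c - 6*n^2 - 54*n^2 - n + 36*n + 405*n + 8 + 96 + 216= 56*c^3 + c^2*(346 - 104*n) + c*(48*n^2 - 222*n - 776) - 60*n^2 + 440*n + 320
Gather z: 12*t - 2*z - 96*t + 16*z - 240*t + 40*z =-324*t + 54*z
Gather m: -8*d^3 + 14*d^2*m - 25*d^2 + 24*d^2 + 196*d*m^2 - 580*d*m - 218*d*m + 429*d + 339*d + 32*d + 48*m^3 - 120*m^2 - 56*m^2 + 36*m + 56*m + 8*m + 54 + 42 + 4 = -8*d^3 - d^2 + 800*d + 48*m^3 + m^2*(196*d - 176) + m*(14*d^2 - 798*d + 100) + 100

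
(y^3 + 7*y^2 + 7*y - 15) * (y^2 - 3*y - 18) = y^5 + 4*y^4 - 32*y^3 - 162*y^2 - 81*y + 270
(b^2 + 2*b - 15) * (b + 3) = b^3 + 5*b^2 - 9*b - 45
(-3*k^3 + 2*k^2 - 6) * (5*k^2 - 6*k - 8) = -15*k^5 + 28*k^4 + 12*k^3 - 46*k^2 + 36*k + 48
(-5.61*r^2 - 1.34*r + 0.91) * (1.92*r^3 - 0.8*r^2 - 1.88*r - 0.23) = -10.7712*r^5 + 1.9152*r^4 + 13.366*r^3 + 3.0815*r^2 - 1.4026*r - 0.2093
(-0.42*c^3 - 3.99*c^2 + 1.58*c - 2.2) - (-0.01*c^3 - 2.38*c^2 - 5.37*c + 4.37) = -0.41*c^3 - 1.61*c^2 + 6.95*c - 6.57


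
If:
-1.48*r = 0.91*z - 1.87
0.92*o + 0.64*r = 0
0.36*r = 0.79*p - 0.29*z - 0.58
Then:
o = 0.427732079905993*z - 0.878965922444183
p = 0.0868970236058844*z + 1.3099555251454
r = 1.26351351351351 - 0.614864864864865*z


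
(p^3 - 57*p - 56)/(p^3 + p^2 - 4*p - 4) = (p^2 - p - 56)/(p^2 - 4)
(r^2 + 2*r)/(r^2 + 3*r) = (r + 2)/(r + 3)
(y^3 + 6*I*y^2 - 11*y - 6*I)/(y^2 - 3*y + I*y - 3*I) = (y^2 + 5*I*y - 6)/(y - 3)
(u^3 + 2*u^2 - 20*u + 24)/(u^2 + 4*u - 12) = u - 2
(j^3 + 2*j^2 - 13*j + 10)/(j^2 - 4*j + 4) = (j^2 + 4*j - 5)/(j - 2)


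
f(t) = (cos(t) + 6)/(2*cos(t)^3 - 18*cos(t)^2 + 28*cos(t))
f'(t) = (cos(t) + 6)*(6*sin(t)*cos(t)^2 - 36*sin(t)*cos(t) + 28*sin(t))/(2*cos(t)^3 - 18*cos(t)^2 + 28*cos(t))^2 - sin(t)/(2*cos(t)^3 - 18*cos(t)^2 + 28*cos(t)) = (-213*cos(t) + 9*cos(2*t) + cos(3*t) + 177)*sin(t)/(4*(cos(t) - 7)^2*(cos(t) - 2)^2*cos(t)^2)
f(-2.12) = -0.28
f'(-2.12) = -0.62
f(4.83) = 2.01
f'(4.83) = -15.35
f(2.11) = -0.28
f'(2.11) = 0.65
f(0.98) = 0.63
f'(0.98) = 0.42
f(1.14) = 0.74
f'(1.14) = 0.98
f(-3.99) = -0.20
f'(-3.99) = 0.33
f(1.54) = 7.14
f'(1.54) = 225.81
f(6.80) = 0.57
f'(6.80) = -0.01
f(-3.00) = -0.11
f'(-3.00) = -0.02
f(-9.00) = -0.12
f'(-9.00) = -0.09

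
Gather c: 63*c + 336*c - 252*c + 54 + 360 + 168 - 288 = 147*c + 294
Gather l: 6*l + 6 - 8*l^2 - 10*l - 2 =-8*l^2 - 4*l + 4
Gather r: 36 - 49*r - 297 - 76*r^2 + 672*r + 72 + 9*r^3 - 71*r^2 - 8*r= 9*r^3 - 147*r^2 + 615*r - 189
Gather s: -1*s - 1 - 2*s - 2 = -3*s - 3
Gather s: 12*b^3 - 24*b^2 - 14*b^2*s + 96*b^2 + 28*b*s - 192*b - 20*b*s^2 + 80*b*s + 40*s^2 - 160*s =12*b^3 + 72*b^2 - 192*b + s^2*(40 - 20*b) + s*(-14*b^2 + 108*b - 160)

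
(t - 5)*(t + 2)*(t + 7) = t^3 + 4*t^2 - 31*t - 70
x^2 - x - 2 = (x - 2)*(x + 1)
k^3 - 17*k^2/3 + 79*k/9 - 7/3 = (k - 3)*(k - 7/3)*(k - 1/3)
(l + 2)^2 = l^2 + 4*l + 4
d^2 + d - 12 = (d - 3)*(d + 4)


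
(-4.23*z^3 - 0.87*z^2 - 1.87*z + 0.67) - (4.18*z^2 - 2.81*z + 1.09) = -4.23*z^3 - 5.05*z^2 + 0.94*z - 0.42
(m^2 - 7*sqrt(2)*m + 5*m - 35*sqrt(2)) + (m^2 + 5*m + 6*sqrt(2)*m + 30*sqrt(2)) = 2*m^2 - sqrt(2)*m + 10*m - 5*sqrt(2)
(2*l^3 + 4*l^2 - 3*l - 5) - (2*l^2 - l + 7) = 2*l^3 + 2*l^2 - 2*l - 12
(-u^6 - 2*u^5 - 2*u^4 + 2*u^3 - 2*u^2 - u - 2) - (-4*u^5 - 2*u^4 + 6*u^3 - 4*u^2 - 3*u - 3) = -u^6 + 2*u^5 - 4*u^3 + 2*u^2 + 2*u + 1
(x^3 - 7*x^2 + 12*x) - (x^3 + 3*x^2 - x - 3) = -10*x^2 + 13*x + 3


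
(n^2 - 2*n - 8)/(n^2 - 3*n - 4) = (n + 2)/(n + 1)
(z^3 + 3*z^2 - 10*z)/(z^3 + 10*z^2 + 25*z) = (z - 2)/(z + 5)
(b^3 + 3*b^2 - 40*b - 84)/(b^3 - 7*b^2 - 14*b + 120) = (b^2 + 9*b + 14)/(b^2 - b - 20)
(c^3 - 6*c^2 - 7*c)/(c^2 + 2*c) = (c^2 - 6*c - 7)/(c + 2)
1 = 1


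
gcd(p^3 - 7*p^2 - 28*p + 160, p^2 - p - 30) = p + 5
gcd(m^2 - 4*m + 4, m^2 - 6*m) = 1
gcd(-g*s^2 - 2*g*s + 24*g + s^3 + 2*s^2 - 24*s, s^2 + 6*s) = s + 6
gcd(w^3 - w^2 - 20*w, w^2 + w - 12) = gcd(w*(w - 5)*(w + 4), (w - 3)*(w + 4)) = w + 4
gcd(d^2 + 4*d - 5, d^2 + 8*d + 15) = d + 5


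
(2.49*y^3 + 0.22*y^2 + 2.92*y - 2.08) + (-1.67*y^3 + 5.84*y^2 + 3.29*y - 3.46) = 0.82*y^3 + 6.06*y^2 + 6.21*y - 5.54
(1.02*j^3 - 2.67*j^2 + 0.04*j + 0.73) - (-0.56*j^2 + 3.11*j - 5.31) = 1.02*j^3 - 2.11*j^2 - 3.07*j + 6.04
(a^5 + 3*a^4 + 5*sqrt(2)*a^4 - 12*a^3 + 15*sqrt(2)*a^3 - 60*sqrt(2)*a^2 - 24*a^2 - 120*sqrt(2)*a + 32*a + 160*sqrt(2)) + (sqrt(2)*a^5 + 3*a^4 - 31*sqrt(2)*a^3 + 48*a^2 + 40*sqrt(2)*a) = a^5 + sqrt(2)*a^5 + 6*a^4 + 5*sqrt(2)*a^4 - 16*sqrt(2)*a^3 - 12*a^3 - 60*sqrt(2)*a^2 + 24*a^2 - 80*sqrt(2)*a + 32*a + 160*sqrt(2)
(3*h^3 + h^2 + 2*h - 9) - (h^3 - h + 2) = 2*h^3 + h^2 + 3*h - 11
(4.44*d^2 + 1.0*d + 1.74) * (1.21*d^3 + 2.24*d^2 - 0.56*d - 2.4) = 5.3724*d^5 + 11.1556*d^4 + 1.859*d^3 - 7.3184*d^2 - 3.3744*d - 4.176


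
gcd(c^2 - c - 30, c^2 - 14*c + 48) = c - 6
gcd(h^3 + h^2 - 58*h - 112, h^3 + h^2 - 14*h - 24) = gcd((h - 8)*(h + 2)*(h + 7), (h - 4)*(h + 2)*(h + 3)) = h + 2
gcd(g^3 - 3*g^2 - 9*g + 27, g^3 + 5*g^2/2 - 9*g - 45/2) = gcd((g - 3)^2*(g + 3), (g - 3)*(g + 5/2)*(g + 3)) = g^2 - 9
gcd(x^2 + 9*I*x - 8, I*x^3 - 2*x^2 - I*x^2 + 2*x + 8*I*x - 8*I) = 1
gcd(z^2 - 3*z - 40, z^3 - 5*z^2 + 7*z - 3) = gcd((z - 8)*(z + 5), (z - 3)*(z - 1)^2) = 1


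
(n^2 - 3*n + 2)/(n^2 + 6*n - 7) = (n - 2)/(n + 7)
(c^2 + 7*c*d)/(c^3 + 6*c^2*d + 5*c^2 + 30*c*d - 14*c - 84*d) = c*(c + 7*d)/(c^3 + 6*c^2*d + 5*c^2 + 30*c*d - 14*c - 84*d)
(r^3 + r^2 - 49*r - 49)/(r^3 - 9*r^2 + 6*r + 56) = (r^2 + 8*r + 7)/(r^2 - 2*r - 8)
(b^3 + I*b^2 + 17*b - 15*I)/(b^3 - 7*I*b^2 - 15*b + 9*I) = (b + 5*I)/(b - 3*I)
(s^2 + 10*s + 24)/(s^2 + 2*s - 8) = (s + 6)/(s - 2)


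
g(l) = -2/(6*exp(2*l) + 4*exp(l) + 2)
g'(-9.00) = 0.00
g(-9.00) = -1.00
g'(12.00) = 0.00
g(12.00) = 0.00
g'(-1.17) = 0.33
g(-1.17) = -0.52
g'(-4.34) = 0.03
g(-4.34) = -0.97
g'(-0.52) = 0.31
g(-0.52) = -0.31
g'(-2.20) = 0.19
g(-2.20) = -0.79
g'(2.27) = 0.01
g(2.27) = -0.00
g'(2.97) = 0.00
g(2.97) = -0.00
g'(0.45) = 0.13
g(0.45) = -0.09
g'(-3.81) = 0.04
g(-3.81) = -0.96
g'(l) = -2*(-12*exp(2*l) - 4*exp(l))/(6*exp(2*l) + 4*exp(l) + 2)^2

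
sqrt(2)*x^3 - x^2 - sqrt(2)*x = x*(x - sqrt(2))*(sqrt(2)*x + 1)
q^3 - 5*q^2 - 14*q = q*(q - 7)*(q + 2)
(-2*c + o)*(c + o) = -2*c^2 - c*o + o^2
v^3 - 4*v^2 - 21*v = v*(v - 7)*(v + 3)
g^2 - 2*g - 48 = (g - 8)*(g + 6)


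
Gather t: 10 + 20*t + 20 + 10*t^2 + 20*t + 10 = 10*t^2 + 40*t + 40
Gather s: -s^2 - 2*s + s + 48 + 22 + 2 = -s^2 - s + 72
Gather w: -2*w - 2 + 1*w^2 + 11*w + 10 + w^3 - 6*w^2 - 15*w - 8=w^3 - 5*w^2 - 6*w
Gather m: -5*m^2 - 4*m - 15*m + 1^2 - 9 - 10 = -5*m^2 - 19*m - 18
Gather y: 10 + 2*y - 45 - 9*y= -7*y - 35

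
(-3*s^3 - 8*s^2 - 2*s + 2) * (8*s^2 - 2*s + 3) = -24*s^5 - 58*s^4 - 9*s^3 - 4*s^2 - 10*s + 6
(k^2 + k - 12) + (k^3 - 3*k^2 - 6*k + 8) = k^3 - 2*k^2 - 5*k - 4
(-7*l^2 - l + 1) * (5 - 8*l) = 56*l^3 - 27*l^2 - 13*l + 5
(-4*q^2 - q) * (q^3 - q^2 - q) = -4*q^5 + 3*q^4 + 5*q^3 + q^2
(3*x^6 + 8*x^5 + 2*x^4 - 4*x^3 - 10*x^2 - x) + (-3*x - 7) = 3*x^6 + 8*x^5 + 2*x^4 - 4*x^3 - 10*x^2 - 4*x - 7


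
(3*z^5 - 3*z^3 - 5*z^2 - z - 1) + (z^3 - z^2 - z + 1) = 3*z^5 - 2*z^3 - 6*z^2 - 2*z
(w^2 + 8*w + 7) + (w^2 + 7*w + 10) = 2*w^2 + 15*w + 17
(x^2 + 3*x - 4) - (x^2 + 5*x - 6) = 2 - 2*x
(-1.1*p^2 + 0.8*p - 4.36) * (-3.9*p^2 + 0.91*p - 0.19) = 4.29*p^4 - 4.121*p^3 + 17.941*p^2 - 4.1196*p + 0.8284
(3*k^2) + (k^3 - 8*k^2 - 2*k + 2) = k^3 - 5*k^2 - 2*k + 2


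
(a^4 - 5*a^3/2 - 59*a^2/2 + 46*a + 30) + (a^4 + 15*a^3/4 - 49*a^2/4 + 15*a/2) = 2*a^4 + 5*a^3/4 - 167*a^2/4 + 107*a/2 + 30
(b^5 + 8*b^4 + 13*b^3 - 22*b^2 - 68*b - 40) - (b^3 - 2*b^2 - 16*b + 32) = b^5 + 8*b^4 + 12*b^3 - 20*b^2 - 52*b - 72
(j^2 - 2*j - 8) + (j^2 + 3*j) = 2*j^2 + j - 8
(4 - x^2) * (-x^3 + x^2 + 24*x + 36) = x^5 - x^4 - 28*x^3 - 32*x^2 + 96*x + 144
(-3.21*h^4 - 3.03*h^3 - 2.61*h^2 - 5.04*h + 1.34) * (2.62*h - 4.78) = -8.4102*h^5 + 7.4052*h^4 + 7.6452*h^3 - 0.729000000000001*h^2 + 27.602*h - 6.4052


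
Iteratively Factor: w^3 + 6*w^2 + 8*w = (w)*(w^2 + 6*w + 8) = w*(w + 4)*(w + 2)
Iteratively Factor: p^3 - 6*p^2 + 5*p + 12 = (p - 3)*(p^2 - 3*p - 4) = (p - 3)*(p + 1)*(p - 4)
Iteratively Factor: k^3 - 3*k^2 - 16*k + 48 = (k - 4)*(k^2 + k - 12) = (k - 4)*(k + 4)*(k - 3)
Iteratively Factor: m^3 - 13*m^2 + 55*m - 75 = (m - 5)*(m^2 - 8*m + 15) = (m - 5)^2*(m - 3)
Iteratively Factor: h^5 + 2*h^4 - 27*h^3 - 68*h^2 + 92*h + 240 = (h - 5)*(h^4 + 7*h^3 + 8*h^2 - 28*h - 48) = (h - 5)*(h + 4)*(h^3 + 3*h^2 - 4*h - 12) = (h - 5)*(h + 2)*(h + 4)*(h^2 + h - 6) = (h - 5)*(h - 2)*(h + 2)*(h + 4)*(h + 3)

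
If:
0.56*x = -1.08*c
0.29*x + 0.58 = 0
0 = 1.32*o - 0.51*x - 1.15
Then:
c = 1.04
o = 0.10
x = -2.00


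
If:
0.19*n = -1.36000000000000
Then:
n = -7.16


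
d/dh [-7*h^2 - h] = -14*h - 1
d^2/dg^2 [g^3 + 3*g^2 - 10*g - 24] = 6*g + 6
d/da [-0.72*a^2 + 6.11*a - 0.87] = 6.11 - 1.44*a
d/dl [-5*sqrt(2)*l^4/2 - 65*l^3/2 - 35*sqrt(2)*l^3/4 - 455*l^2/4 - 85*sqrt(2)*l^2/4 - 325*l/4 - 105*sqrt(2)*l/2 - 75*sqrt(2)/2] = -10*sqrt(2)*l^3 - 195*l^2/2 - 105*sqrt(2)*l^2/4 - 455*l/2 - 85*sqrt(2)*l/2 - 325/4 - 105*sqrt(2)/2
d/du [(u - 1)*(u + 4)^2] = (u + 4)*(3*u + 2)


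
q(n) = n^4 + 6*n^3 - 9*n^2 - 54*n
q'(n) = 4*n^3 + 18*n^2 - 18*n - 54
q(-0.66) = 30.18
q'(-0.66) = -35.43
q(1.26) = -67.81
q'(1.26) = -40.10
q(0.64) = -36.51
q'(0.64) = -57.10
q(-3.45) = -25.53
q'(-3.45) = 58.09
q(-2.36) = 29.47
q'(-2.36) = 36.16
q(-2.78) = 11.38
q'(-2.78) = 49.21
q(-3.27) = -15.11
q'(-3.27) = 57.47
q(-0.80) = 34.78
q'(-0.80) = -30.13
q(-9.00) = 1944.00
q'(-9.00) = -1350.00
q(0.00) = 0.00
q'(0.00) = -54.00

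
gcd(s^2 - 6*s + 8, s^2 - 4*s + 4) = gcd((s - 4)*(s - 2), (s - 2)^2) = s - 2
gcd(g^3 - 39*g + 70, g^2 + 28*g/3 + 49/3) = g + 7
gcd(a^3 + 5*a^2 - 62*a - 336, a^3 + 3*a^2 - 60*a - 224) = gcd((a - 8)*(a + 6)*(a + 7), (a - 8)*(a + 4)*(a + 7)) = a^2 - a - 56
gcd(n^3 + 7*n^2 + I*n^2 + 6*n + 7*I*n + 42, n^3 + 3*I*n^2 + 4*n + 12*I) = n^2 + I*n + 6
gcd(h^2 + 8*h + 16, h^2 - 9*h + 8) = 1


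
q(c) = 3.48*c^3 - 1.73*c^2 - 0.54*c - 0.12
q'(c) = 10.44*c^2 - 3.46*c - 0.54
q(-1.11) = -6.41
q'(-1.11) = 16.16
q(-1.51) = -15.23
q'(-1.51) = 28.49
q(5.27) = 458.33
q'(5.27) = 271.17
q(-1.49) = -14.67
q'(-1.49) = 27.79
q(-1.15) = -7.08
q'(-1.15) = 17.25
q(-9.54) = -3173.93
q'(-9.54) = 982.63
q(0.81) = 0.16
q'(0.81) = 3.51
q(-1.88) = -28.34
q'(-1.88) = 42.86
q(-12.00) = -6256.20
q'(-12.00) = 1544.34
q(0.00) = -0.12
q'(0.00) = -0.54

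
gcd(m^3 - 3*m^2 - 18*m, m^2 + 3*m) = m^2 + 3*m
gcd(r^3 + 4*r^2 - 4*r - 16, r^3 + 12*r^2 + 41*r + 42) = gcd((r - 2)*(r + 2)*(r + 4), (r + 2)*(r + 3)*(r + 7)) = r + 2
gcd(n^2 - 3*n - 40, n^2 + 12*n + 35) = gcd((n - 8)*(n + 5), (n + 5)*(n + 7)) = n + 5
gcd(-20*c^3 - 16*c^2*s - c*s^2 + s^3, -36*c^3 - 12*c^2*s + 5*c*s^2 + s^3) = 2*c + s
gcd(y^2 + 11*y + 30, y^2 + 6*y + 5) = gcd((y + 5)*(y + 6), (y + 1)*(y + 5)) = y + 5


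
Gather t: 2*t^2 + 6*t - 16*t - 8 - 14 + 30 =2*t^2 - 10*t + 8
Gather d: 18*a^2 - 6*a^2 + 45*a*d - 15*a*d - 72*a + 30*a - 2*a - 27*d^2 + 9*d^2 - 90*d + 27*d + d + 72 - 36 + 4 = 12*a^2 - 44*a - 18*d^2 + d*(30*a - 62) + 40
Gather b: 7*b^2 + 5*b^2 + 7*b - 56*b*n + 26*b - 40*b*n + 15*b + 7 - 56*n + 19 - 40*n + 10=12*b^2 + b*(48 - 96*n) - 96*n + 36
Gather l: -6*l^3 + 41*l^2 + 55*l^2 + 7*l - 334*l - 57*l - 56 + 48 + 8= -6*l^3 + 96*l^2 - 384*l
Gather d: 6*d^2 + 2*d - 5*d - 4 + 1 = 6*d^2 - 3*d - 3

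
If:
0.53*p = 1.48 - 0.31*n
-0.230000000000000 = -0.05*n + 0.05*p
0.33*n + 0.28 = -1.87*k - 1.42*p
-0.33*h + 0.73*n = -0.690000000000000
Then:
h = 12.41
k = -1.02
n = 4.66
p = 0.06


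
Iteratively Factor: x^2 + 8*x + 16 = (x + 4)*(x + 4)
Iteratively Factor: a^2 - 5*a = (a - 5)*(a)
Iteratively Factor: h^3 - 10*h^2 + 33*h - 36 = (h - 3)*(h^2 - 7*h + 12) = (h - 4)*(h - 3)*(h - 3)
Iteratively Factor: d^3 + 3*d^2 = (d + 3)*(d^2) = d*(d + 3)*(d)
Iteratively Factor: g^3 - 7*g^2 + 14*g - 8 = (g - 2)*(g^2 - 5*g + 4) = (g - 2)*(g - 1)*(g - 4)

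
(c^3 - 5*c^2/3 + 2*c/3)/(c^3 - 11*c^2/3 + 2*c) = (c - 1)/(c - 3)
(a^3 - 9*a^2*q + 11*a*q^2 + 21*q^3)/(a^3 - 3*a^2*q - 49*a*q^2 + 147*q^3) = (a + q)/(a + 7*q)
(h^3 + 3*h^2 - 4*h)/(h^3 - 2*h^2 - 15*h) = (-h^2 - 3*h + 4)/(-h^2 + 2*h + 15)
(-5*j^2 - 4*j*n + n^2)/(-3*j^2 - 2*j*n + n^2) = (5*j - n)/(3*j - n)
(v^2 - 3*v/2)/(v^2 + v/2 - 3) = v/(v + 2)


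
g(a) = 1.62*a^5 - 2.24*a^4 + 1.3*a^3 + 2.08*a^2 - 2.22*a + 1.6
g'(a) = 8.1*a^4 - 8.96*a^3 + 3.9*a^2 + 4.16*a - 2.22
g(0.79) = 1.41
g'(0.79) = 2.24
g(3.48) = 572.15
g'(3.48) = 869.84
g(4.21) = 1564.96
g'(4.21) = 1960.40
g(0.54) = 1.10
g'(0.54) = 0.44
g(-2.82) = -435.32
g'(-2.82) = 730.25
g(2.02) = 33.51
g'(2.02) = 83.11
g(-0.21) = 2.14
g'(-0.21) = -2.82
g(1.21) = 3.66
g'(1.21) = 10.01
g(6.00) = 10038.04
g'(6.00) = 8725.38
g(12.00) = 359180.08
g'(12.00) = 153088.02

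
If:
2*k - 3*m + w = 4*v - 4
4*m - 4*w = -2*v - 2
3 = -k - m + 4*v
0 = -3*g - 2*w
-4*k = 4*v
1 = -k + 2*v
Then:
No Solution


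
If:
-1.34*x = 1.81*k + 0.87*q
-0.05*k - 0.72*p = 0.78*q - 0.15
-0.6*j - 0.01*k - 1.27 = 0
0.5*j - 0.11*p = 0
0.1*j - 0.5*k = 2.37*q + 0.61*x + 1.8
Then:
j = -3.19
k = 64.10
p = -14.48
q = 9.45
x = -92.72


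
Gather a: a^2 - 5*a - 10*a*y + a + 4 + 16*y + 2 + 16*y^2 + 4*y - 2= a^2 + a*(-10*y - 4) + 16*y^2 + 20*y + 4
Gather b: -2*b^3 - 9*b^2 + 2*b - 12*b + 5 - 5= -2*b^3 - 9*b^2 - 10*b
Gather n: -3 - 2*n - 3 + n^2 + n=n^2 - n - 6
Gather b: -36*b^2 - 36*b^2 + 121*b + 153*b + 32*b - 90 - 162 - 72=-72*b^2 + 306*b - 324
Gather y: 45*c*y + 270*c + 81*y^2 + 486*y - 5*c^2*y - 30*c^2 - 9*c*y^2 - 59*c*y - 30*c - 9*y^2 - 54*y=-30*c^2 + 240*c + y^2*(72 - 9*c) + y*(-5*c^2 - 14*c + 432)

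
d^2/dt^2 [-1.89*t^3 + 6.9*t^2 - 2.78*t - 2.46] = 13.8 - 11.34*t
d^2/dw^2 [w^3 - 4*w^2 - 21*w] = 6*w - 8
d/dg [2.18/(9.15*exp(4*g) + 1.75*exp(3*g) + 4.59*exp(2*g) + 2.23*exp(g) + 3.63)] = (-79.788*exp(3*g) - 11.445*exp(2*g) - 20.0124*exp(g) - 4.8614)*exp(g)/(9.15*exp(4*g) + 1.75*exp(3*g) + 4.59*exp(2*g) + 2.23*exp(g) + 3.63)^2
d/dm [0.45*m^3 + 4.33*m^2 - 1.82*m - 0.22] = 1.35*m^2 + 8.66*m - 1.82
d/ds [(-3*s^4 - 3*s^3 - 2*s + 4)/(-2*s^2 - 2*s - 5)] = (12*s^5 + 24*s^4 + 72*s^3 + 41*s^2 + 16*s + 18)/(4*s^4 + 8*s^3 + 24*s^2 + 20*s + 25)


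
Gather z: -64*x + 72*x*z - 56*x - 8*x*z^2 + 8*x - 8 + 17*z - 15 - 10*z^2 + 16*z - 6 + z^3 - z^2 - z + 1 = -112*x + z^3 + z^2*(-8*x - 11) + z*(72*x + 32) - 28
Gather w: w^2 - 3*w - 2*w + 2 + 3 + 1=w^2 - 5*w + 6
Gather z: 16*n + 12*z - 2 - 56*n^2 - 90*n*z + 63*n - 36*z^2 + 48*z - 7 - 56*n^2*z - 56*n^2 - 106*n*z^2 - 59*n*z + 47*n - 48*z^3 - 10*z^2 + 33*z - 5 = -112*n^2 + 126*n - 48*z^3 + z^2*(-106*n - 46) + z*(-56*n^2 - 149*n + 93) - 14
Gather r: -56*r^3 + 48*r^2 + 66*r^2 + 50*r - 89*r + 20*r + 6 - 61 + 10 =-56*r^3 + 114*r^2 - 19*r - 45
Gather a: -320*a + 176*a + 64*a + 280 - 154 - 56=70 - 80*a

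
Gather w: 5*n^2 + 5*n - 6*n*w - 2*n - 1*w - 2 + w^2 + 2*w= 5*n^2 + 3*n + w^2 + w*(1 - 6*n) - 2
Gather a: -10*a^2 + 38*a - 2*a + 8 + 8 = -10*a^2 + 36*a + 16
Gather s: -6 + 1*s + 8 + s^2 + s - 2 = s^2 + 2*s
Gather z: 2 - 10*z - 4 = -10*z - 2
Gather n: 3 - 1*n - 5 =-n - 2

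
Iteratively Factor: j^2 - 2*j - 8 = (j - 4)*(j + 2)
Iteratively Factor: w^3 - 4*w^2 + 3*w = (w - 1)*(w^2 - 3*w) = (w - 3)*(w - 1)*(w)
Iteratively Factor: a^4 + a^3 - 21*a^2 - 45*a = (a + 3)*(a^3 - 2*a^2 - 15*a) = a*(a + 3)*(a^2 - 2*a - 15) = a*(a - 5)*(a + 3)*(a + 3)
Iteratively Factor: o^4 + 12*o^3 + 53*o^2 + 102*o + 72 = (o + 4)*(o^3 + 8*o^2 + 21*o + 18) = (o + 3)*(o + 4)*(o^2 + 5*o + 6) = (o + 3)^2*(o + 4)*(o + 2)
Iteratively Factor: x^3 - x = (x - 1)*(x^2 + x) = (x - 1)*(x + 1)*(x)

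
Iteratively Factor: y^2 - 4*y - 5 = (y - 5)*(y + 1)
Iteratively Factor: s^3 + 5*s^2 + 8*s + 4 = (s + 2)*(s^2 + 3*s + 2) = (s + 1)*(s + 2)*(s + 2)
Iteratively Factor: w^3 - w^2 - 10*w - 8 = (w - 4)*(w^2 + 3*w + 2) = (w - 4)*(w + 1)*(w + 2)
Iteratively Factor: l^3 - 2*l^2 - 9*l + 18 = (l + 3)*(l^2 - 5*l + 6) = (l - 3)*(l + 3)*(l - 2)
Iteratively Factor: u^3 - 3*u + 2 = (u - 1)*(u^2 + u - 2) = (u - 1)^2*(u + 2)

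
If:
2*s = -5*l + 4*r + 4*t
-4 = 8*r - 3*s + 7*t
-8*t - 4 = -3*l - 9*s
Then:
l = t/87 - 40/87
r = -63*t/116 - 8/29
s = 77*t/87 + 52/87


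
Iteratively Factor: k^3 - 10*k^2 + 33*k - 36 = (k - 3)*(k^2 - 7*k + 12) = (k - 4)*(k - 3)*(k - 3)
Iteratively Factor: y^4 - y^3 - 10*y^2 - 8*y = (y)*(y^3 - y^2 - 10*y - 8) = y*(y + 2)*(y^2 - 3*y - 4) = y*(y + 1)*(y + 2)*(y - 4)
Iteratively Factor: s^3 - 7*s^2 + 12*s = (s - 4)*(s^2 - 3*s) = s*(s - 4)*(s - 3)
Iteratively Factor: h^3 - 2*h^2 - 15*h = (h + 3)*(h^2 - 5*h) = h*(h + 3)*(h - 5)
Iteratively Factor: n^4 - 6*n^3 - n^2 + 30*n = (n)*(n^3 - 6*n^2 - n + 30) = n*(n - 5)*(n^2 - n - 6) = n*(n - 5)*(n - 3)*(n + 2)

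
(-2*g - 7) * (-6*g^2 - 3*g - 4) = 12*g^3 + 48*g^2 + 29*g + 28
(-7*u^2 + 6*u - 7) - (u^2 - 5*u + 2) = -8*u^2 + 11*u - 9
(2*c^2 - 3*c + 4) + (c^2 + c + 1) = 3*c^2 - 2*c + 5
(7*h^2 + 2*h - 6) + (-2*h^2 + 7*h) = 5*h^2 + 9*h - 6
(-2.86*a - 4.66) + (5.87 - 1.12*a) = 1.21 - 3.98*a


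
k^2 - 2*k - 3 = (k - 3)*(k + 1)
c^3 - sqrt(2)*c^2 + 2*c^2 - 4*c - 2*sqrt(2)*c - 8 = (c + 2)*(c - 2*sqrt(2))*(c + sqrt(2))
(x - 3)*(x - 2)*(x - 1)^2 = x^4 - 7*x^3 + 17*x^2 - 17*x + 6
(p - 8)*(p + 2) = p^2 - 6*p - 16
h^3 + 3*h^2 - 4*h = h*(h - 1)*(h + 4)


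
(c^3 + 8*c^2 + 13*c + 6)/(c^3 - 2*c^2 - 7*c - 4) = (c + 6)/(c - 4)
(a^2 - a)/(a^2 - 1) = a/(a + 1)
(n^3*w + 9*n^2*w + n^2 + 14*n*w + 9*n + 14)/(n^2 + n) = (n^3*w + 9*n^2*w + n^2 + 14*n*w + 9*n + 14)/(n*(n + 1))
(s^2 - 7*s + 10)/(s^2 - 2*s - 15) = (s - 2)/(s + 3)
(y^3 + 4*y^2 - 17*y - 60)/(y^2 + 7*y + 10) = (y^2 - y - 12)/(y + 2)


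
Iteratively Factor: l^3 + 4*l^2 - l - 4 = (l + 4)*(l^2 - 1) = (l + 1)*(l + 4)*(l - 1)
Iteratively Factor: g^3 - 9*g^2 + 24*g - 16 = (g - 1)*(g^2 - 8*g + 16) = (g - 4)*(g - 1)*(g - 4)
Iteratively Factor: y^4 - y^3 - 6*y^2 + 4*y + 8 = (y - 2)*(y^3 + y^2 - 4*y - 4) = (y - 2)*(y + 1)*(y^2 - 4) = (y - 2)*(y + 1)*(y + 2)*(y - 2)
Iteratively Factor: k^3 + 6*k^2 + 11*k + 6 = (k + 2)*(k^2 + 4*k + 3) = (k + 2)*(k + 3)*(k + 1)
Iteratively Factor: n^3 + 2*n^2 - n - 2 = (n + 1)*(n^2 + n - 2) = (n - 1)*(n + 1)*(n + 2)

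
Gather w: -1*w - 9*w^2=-9*w^2 - w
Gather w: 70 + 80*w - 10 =80*w + 60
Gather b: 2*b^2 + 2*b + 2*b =2*b^2 + 4*b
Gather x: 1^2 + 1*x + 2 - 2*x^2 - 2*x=-2*x^2 - x + 3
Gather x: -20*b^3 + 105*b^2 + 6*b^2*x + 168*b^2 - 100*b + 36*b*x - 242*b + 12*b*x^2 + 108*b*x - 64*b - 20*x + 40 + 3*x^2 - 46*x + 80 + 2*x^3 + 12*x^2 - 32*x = -20*b^3 + 273*b^2 - 406*b + 2*x^3 + x^2*(12*b + 15) + x*(6*b^2 + 144*b - 98) + 120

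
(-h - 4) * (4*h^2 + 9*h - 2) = -4*h^3 - 25*h^2 - 34*h + 8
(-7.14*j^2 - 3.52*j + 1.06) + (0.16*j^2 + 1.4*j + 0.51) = -6.98*j^2 - 2.12*j + 1.57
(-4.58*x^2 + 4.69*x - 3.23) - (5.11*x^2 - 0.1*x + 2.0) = -9.69*x^2 + 4.79*x - 5.23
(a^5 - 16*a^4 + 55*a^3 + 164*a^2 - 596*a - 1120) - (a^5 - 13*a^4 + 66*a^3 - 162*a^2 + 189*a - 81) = -3*a^4 - 11*a^3 + 326*a^2 - 785*a - 1039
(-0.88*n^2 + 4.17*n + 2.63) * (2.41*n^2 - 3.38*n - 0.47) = -2.1208*n^4 + 13.0241*n^3 - 7.3427*n^2 - 10.8493*n - 1.2361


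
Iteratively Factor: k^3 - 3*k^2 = (k)*(k^2 - 3*k) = k^2*(k - 3)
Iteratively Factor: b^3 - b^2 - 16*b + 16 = (b + 4)*(b^2 - 5*b + 4) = (b - 4)*(b + 4)*(b - 1)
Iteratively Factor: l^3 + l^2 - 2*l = (l)*(l^2 + l - 2) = l*(l - 1)*(l + 2)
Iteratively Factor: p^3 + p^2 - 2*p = (p)*(p^2 + p - 2) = p*(p + 2)*(p - 1)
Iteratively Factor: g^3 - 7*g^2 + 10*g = (g - 5)*(g^2 - 2*g) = (g - 5)*(g - 2)*(g)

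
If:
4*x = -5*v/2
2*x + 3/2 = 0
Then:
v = 6/5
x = -3/4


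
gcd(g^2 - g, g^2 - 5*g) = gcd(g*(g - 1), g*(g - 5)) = g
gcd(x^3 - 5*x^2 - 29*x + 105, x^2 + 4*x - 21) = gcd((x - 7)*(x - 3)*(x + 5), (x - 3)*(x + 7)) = x - 3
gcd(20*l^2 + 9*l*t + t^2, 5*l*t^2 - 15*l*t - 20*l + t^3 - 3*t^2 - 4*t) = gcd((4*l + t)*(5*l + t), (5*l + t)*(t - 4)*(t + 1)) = 5*l + t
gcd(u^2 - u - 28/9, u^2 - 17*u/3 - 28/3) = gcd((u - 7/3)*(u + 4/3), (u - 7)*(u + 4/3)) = u + 4/3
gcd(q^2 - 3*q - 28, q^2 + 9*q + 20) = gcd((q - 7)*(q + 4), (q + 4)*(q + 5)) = q + 4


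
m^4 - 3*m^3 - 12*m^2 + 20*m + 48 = (m - 4)*(m - 3)*(m + 2)^2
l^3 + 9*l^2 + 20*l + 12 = (l + 1)*(l + 2)*(l + 6)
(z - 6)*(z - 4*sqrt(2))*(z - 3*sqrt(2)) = z^3 - 7*sqrt(2)*z^2 - 6*z^2 + 24*z + 42*sqrt(2)*z - 144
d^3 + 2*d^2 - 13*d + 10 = (d - 2)*(d - 1)*(d + 5)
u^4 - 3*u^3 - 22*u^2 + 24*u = u*(u - 6)*(u - 1)*(u + 4)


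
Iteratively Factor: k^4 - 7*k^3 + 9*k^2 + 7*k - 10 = (k + 1)*(k^3 - 8*k^2 + 17*k - 10) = (k - 1)*(k + 1)*(k^2 - 7*k + 10) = (k - 5)*(k - 1)*(k + 1)*(k - 2)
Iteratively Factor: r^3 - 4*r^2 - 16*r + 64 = (r + 4)*(r^2 - 8*r + 16) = (r - 4)*(r + 4)*(r - 4)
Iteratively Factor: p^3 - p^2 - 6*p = (p - 3)*(p^2 + 2*p) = (p - 3)*(p + 2)*(p)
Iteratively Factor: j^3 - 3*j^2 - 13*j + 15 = (j + 3)*(j^2 - 6*j + 5) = (j - 5)*(j + 3)*(j - 1)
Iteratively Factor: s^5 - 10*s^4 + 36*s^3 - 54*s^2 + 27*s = (s)*(s^4 - 10*s^3 + 36*s^2 - 54*s + 27) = s*(s - 3)*(s^3 - 7*s^2 + 15*s - 9) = s*(s - 3)*(s - 1)*(s^2 - 6*s + 9) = s*(s - 3)^2*(s - 1)*(s - 3)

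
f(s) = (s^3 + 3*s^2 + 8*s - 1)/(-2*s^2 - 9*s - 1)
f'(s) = (4*s + 9)*(s^3 + 3*s^2 + 8*s - 1)/(-2*s^2 - 9*s - 1)^2 + (3*s^2 + 6*s + 8)/(-2*s^2 - 9*s - 1) = (-2*s^4 - 18*s^3 - 14*s^2 - 10*s - 17)/(4*s^4 + 36*s^3 + 85*s^2 + 18*s + 1)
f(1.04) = -0.93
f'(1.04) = -0.42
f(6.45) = -3.12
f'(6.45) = -0.44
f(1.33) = -1.05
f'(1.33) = -0.38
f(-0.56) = -1.38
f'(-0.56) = -1.10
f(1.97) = -1.29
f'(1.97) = -0.37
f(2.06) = -1.32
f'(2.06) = -0.37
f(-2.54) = -2.05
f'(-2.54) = 1.62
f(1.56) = -1.13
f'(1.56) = -0.37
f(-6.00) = 8.26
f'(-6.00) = 2.31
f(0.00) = 1.00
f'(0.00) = -17.00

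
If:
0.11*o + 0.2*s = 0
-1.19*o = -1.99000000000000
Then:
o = 1.67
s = -0.92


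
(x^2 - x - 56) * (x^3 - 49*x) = x^5 - x^4 - 105*x^3 + 49*x^2 + 2744*x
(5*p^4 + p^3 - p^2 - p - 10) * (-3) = -15*p^4 - 3*p^3 + 3*p^2 + 3*p + 30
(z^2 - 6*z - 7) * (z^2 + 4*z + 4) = z^4 - 2*z^3 - 27*z^2 - 52*z - 28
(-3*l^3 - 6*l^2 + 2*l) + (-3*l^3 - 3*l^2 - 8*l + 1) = -6*l^3 - 9*l^2 - 6*l + 1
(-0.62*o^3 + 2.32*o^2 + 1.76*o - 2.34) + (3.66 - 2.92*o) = -0.62*o^3 + 2.32*o^2 - 1.16*o + 1.32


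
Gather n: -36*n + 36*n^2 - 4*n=36*n^2 - 40*n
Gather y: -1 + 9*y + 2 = 9*y + 1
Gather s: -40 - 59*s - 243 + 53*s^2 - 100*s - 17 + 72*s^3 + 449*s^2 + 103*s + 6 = 72*s^3 + 502*s^2 - 56*s - 294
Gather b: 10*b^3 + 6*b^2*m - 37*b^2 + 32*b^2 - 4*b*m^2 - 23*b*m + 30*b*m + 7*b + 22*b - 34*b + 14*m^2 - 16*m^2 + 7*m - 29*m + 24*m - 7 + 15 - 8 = 10*b^3 + b^2*(6*m - 5) + b*(-4*m^2 + 7*m - 5) - 2*m^2 + 2*m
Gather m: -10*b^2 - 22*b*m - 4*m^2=-10*b^2 - 22*b*m - 4*m^2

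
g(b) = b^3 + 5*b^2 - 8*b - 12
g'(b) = 3*b^2 + 10*b - 8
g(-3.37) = 33.47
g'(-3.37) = -7.63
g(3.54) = 66.70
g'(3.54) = 64.99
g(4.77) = 172.14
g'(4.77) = 107.96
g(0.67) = -14.81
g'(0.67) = 0.05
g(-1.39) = 6.09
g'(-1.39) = -16.10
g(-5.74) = 9.54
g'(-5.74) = 33.44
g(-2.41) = 22.32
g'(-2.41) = -14.68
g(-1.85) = 13.58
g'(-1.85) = -16.23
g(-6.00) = 0.00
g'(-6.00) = 40.00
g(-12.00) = -924.00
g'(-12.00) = 304.00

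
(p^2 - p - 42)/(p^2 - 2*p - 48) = (p - 7)/(p - 8)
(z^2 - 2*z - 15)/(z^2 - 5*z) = (z + 3)/z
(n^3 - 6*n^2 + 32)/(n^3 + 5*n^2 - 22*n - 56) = (n - 4)/(n + 7)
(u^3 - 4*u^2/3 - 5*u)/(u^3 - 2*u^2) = (u^2 - 4*u/3 - 5)/(u*(u - 2))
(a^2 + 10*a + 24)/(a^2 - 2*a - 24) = (a + 6)/(a - 6)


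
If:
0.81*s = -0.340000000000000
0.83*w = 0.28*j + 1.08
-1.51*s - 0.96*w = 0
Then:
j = -1.90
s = -0.42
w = 0.66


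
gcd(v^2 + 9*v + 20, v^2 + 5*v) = v + 5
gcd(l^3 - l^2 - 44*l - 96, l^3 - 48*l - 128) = l^2 - 4*l - 32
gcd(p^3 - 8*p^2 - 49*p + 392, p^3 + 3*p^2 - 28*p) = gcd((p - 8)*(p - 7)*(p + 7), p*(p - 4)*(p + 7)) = p + 7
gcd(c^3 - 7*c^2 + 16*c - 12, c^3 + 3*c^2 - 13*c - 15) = c - 3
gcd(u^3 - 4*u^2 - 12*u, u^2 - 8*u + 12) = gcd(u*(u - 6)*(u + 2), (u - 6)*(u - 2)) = u - 6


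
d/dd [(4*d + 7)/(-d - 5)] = -13/(d + 5)^2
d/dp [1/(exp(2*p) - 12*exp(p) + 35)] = 2*(6 - exp(p))*exp(p)/(exp(2*p) - 12*exp(p) + 35)^2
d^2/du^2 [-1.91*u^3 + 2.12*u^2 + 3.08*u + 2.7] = 4.24 - 11.46*u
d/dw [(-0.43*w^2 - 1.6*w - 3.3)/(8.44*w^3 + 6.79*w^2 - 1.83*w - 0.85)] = (3.6292*w^4 + 27.008*w^3 + 95.2069*w^2 + 45.545*w - 4.679)/(71.2336*w^6 + 114.6152*w^5 + 15.2137*w^4 - 39.1994*w^3 - 8.1941*w^2 + 3.111*w + 0.7225)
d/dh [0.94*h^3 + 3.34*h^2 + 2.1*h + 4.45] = 2.82*h^2 + 6.68*h + 2.1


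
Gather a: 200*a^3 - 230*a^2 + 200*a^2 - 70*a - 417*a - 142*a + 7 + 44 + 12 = 200*a^3 - 30*a^2 - 629*a + 63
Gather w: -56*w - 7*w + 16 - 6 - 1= 9 - 63*w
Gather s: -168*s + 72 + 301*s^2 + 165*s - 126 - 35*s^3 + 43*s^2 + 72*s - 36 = -35*s^3 + 344*s^2 + 69*s - 90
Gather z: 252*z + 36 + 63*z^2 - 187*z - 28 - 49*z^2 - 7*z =14*z^2 + 58*z + 8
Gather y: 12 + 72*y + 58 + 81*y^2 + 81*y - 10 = 81*y^2 + 153*y + 60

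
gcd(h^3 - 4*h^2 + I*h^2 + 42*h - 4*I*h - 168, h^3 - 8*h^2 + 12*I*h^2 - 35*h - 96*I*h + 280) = h + 7*I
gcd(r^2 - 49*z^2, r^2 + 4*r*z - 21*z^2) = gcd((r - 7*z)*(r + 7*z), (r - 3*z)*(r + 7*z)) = r + 7*z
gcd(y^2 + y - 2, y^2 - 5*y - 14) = y + 2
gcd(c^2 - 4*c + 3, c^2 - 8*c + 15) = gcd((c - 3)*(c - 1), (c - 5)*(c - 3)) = c - 3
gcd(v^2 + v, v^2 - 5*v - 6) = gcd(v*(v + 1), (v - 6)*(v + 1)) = v + 1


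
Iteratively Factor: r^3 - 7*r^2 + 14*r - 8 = (r - 1)*(r^2 - 6*r + 8) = (r - 4)*(r - 1)*(r - 2)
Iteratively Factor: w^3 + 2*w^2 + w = (w + 1)*(w^2 + w) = w*(w + 1)*(w + 1)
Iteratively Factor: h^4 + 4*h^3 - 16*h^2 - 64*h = (h + 4)*(h^3 - 16*h) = h*(h + 4)*(h^2 - 16) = h*(h - 4)*(h + 4)*(h + 4)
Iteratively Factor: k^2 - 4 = (k + 2)*(k - 2)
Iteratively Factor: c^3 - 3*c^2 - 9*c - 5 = (c + 1)*(c^2 - 4*c - 5) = (c + 1)^2*(c - 5)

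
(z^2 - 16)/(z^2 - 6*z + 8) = (z + 4)/(z - 2)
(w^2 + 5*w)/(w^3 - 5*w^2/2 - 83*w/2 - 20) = 2*w/(2*w^2 - 15*w - 8)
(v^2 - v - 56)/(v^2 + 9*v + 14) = (v - 8)/(v + 2)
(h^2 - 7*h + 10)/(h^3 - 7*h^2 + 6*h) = (h^2 - 7*h + 10)/(h*(h^2 - 7*h + 6))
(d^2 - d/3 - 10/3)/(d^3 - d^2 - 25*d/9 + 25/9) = 3*(d - 2)/(3*d^2 - 8*d + 5)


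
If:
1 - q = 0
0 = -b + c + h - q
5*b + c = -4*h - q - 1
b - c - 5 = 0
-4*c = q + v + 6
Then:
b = -7/2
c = -17/2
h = 6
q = 1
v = 27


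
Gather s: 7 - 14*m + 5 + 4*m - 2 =10 - 10*m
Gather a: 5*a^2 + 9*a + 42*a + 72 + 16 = 5*a^2 + 51*a + 88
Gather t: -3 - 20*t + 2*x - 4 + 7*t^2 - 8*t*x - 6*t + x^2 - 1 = 7*t^2 + t*(-8*x - 26) + x^2 + 2*x - 8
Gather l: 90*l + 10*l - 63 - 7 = 100*l - 70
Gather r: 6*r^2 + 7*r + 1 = 6*r^2 + 7*r + 1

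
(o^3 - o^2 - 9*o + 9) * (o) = o^4 - o^3 - 9*o^2 + 9*o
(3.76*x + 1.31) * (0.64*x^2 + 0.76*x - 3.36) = 2.4064*x^3 + 3.696*x^2 - 11.638*x - 4.4016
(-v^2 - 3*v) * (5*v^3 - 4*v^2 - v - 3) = -5*v^5 - 11*v^4 + 13*v^3 + 6*v^2 + 9*v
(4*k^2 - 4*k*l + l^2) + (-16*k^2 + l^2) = -12*k^2 - 4*k*l + 2*l^2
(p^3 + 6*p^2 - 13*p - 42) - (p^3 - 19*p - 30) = 6*p^2 + 6*p - 12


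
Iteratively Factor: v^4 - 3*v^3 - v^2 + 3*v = (v - 1)*(v^3 - 2*v^2 - 3*v) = v*(v - 1)*(v^2 - 2*v - 3) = v*(v - 3)*(v - 1)*(v + 1)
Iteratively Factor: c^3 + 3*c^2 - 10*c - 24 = (c + 2)*(c^2 + c - 12) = (c + 2)*(c + 4)*(c - 3)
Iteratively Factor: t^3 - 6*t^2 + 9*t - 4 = (t - 1)*(t^2 - 5*t + 4) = (t - 1)^2*(t - 4)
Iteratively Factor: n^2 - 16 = (n + 4)*(n - 4)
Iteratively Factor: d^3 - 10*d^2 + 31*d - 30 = (d - 2)*(d^2 - 8*d + 15) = (d - 3)*(d - 2)*(d - 5)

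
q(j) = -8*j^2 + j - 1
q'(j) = 1 - 16*j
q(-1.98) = -34.34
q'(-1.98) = 32.68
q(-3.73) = -116.03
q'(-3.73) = 60.68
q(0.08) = -0.97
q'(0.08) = -0.28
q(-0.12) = -1.24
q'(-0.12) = 2.92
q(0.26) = -1.28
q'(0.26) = -3.16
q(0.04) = -0.97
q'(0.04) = 0.36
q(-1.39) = -17.85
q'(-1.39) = 23.24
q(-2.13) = -39.43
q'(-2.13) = 35.08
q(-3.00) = -76.00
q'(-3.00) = 49.00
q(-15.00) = -1816.00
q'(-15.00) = 241.00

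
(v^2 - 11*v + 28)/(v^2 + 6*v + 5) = (v^2 - 11*v + 28)/(v^2 + 6*v + 5)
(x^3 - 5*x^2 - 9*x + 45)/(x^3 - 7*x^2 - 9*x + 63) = (x - 5)/(x - 7)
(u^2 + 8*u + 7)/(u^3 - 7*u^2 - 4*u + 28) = (u^2 + 8*u + 7)/(u^3 - 7*u^2 - 4*u + 28)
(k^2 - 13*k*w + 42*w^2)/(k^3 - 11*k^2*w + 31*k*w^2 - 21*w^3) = (k - 6*w)/(k^2 - 4*k*w + 3*w^2)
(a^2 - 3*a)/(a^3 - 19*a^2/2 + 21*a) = 2*(a - 3)/(2*a^2 - 19*a + 42)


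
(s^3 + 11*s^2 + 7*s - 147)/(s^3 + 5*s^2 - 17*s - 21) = (s + 7)/(s + 1)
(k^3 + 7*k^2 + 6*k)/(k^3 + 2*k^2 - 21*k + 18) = k*(k + 1)/(k^2 - 4*k + 3)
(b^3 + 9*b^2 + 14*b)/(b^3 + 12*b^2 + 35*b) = (b + 2)/(b + 5)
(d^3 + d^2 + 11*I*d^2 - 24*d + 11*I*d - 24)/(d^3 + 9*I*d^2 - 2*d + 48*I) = (d + 1)/(d - 2*I)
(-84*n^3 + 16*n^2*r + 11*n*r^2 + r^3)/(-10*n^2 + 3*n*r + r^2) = (42*n^2 + 13*n*r + r^2)/(5*n + r)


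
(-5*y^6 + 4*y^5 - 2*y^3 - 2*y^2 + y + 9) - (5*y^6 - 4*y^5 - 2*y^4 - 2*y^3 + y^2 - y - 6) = -10*y^6 + 8*y^5 + 2*y^4 - 3*y^2 + 2*y + 15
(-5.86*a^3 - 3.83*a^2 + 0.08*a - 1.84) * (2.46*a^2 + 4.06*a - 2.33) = -14.4156*a^5 - 33.2134*a^4 - 1.6992*a^3 + 4.7223*a^2 - 7.6568*a + 4.2872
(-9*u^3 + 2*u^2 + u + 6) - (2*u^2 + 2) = -9*u^3 + u + 4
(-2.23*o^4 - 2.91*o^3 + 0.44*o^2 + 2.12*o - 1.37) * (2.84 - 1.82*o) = 4.0586*o^5 - 1.037*o^4 - 9.0652*o^3 - 2.6088*o^2 + 8.5142*o - 3.8908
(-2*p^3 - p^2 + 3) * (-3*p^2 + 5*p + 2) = 6*p^5 - 7*p^4 - 9*p^3 - 11*p^2 + 15*p + 6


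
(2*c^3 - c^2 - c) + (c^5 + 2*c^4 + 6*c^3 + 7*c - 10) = c^5 + 2*c^4 + 8*c^3 - c^2 + 6*c - 10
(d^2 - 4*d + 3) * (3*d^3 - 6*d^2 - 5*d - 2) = 3*d^5 - 18*d^4 + 28*d^3 - 7*d - 6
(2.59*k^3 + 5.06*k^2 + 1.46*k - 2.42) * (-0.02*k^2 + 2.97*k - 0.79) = -0.0518*k^5 + 7.5911*k^4 + 12.9529*k^3 + 0.3872*k^2 - 8.3408*k + 1.9118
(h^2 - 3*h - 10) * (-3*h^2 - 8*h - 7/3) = -3*h^4 + h^3 + 155*h^2/3 + 87*h + 70/3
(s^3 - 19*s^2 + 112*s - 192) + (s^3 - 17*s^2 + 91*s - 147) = 2*s^3 - 36*s^2 + 203*s - 339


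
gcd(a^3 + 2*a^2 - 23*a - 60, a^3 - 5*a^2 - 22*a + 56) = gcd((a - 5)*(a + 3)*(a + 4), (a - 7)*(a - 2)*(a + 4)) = a + 4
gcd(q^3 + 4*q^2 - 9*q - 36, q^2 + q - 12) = q^2 + q - 12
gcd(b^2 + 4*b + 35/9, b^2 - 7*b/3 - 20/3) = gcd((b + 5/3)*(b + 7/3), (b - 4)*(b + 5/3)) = b + 5/3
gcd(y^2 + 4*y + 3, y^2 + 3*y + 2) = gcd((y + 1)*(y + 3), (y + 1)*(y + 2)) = y + 1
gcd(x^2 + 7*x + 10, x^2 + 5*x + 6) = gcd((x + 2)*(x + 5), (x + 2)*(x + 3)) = x + 2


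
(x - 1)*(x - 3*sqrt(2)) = x^2 - 3*sqrt(2)*x - x + 3*sqrt(2)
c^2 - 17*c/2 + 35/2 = (c - 5)*(c - 7/2)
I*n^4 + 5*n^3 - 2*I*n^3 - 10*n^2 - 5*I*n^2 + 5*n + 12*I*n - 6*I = (n - 1)*(n - 3*I)*(n - 2*I)*(I*n - I)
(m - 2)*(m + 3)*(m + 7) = m^3 + 8*m^2 + m - 42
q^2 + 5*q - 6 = (q - 1)*(q + 6)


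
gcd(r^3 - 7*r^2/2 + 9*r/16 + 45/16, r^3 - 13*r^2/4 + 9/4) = r^2 - 9*r/4 - 9/4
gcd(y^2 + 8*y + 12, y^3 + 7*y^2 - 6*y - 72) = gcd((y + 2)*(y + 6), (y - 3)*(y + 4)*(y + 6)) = y + 6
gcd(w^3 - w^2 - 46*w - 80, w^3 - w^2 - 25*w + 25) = w + 5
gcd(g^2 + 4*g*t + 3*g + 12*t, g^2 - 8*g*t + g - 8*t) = 1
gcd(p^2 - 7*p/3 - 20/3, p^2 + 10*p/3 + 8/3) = 1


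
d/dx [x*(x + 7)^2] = (x + 7)*(3*x + 7)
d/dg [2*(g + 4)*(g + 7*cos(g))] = 2*g - 2*(g + 4)*(7*sin(g) - 1) + 14*cos(g)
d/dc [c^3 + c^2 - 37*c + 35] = 3*c^2 + 2*c - 37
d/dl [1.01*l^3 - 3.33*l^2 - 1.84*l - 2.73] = 3.03*l^2 - 6.66*l - 1.84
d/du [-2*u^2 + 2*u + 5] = 2 - 4*u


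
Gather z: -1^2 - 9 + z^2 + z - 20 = z^2 + z - 30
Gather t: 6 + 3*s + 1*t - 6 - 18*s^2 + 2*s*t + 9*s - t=-18*s^2 + 2*s*t + 12*s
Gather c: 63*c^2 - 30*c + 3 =63*c^2 - 30*c + 3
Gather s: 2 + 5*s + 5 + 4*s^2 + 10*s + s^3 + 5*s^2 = s^3 + 9*s^2 + 15*s + 7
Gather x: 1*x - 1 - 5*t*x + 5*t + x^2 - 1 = 5*t + x^2 + x*(1 - 5*t) - 2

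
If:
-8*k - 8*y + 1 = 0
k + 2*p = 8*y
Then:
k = 1/8 - y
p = 9*y/2 - 1/16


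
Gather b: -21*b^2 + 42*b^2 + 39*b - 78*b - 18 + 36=21*b^2 - 39*b + 18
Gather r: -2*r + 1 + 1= 2 - 2*r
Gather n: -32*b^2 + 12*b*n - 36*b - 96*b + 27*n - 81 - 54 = -32*b^2 - 132*b + n*(12*b + 27) - 135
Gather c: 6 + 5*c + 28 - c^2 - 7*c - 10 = -c^2 - 2*c + 24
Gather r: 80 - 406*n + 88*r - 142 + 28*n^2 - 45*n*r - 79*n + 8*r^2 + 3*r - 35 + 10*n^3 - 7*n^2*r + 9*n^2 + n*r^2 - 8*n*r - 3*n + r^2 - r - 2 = 10*n^3 + 37*n^2 - 488*n + r^2*(n + 9) + r*(-7*n^2 - 53*n + 90) - 99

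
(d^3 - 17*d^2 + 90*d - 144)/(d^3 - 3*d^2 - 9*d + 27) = (d^2 - 14*d + 48)/(d^2 - 9)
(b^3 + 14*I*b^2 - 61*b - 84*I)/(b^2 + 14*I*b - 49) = (b^2 + 7*I*b - 12)/(b + 7*I)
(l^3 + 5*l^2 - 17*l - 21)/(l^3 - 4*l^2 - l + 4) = (l^2 + 4*l - 21)/(l^2 - 5*l + 4)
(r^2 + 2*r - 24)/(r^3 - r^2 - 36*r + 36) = (r - 4)/(r^2 - 7*r + 6)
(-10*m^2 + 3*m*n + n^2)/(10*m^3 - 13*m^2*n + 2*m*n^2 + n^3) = -1/(m - n)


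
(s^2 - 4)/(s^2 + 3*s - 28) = (s^2 - 4)/(s^2 + 3*s - 28)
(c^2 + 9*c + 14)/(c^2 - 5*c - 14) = (c + 7)/(c - 7)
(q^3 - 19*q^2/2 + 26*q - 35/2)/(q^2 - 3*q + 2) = (2*q^2 - 17*q + 35)/(2*(q - 2))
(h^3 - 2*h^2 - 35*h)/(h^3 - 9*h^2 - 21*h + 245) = h/(h - 7)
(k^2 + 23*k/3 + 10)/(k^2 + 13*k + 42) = (k + 5/3)/(k + 7)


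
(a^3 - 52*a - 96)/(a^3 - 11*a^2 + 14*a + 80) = (a + 6)/(a - 5)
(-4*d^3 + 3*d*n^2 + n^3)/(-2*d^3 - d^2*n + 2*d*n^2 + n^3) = (2*d + n)/(d + n)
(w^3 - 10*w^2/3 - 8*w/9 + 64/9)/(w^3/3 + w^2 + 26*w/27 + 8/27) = 3*(3*w^2 - 14*w + 16)/(3*w^2 + 5*w + 2)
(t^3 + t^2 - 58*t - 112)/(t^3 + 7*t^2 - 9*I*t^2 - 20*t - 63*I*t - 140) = (t^2 - 6*t - 16)/(t^2 - 9*I*t - 20)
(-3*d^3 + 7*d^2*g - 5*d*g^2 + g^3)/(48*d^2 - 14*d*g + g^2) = (-3*d^3 + 7*d^2*g - 5*d*g^2 + g^3)/(48*d^2 - 14*d*g + g^2)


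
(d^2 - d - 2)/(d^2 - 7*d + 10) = (d + 1)/(d - 5)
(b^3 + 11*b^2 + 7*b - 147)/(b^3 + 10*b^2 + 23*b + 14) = (b^2 + 4*b - 21)/(b^2 + 3*b + 2)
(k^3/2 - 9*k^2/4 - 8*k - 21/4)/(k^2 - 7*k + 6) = (2*k^3 - 9*k^2 - 32*k - 21)/(4*(k^2 - 7*k + 6))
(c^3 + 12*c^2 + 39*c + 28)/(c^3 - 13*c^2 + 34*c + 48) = (c^2 + 11*c + 28)/(c^2 - 14*c + 48)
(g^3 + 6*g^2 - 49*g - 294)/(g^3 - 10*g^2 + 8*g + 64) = (g^3 + 6*g^2 - 49*g - 294)/(g^3 - 10*g^2 + 8*g + 64)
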